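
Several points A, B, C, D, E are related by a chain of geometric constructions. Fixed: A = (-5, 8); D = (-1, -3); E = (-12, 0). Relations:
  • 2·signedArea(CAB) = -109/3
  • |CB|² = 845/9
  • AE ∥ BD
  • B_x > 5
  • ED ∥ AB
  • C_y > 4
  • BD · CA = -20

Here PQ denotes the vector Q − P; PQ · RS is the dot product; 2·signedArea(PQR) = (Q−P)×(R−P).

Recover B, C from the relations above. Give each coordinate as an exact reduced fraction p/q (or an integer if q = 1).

B = (6, 5)
C = (-11/3, 13/3)

1. B_x = 6  [AE ∥ BD ∩ ED ∥ AB]
2. B_y = 5  [AE ∥ BD ∩ ED ∥ AB]
   → B = (6, 5)
3. C_x = -11/3  [2·signedArea(CAB) = -109/3 ∩ BD · CA = -20]
4. C_y = 13/3  [2·signedArea(CAB) = -109/3 ∩ BD · CA = -20]
   → C = (-11/3, 13/3)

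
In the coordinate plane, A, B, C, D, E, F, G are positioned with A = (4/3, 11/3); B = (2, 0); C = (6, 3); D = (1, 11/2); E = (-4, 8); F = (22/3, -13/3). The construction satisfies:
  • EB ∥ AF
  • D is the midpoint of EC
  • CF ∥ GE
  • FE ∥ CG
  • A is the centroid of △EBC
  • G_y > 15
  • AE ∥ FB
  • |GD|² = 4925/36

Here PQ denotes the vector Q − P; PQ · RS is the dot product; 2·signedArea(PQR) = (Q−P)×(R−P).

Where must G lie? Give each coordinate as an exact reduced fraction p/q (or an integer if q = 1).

G = (-16/3, 46/3)

1. G_x = -16/3  [CF ∥ GE ∩ FE ∥ CG]
2. G_y = 46/3  [CF ∥ GE ∩ FE ∥ CG]
   → G = (-16/3, 46/3)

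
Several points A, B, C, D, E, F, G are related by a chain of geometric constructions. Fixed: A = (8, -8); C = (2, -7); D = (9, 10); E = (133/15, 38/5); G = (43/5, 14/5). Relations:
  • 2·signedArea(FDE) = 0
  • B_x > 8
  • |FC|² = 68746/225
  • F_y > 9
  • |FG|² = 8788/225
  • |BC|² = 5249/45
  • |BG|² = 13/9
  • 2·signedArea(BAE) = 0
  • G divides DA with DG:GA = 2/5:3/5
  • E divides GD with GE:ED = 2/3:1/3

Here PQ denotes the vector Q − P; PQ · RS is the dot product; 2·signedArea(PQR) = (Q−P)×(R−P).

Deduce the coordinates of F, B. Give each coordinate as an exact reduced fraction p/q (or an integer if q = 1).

B = (128/15, 8/5)
F = (671/75, 226/25)

1. F_x = 671/75  [line 12/5·x + -2/15·y + -304/15 = 0 ∩ |FG|² = 8788/225]
2. F_y = 226/25  [line 12/5·x + -2/15·y + -304/15 = 0 ∩ |FG|² = 8788/225]
   → F = (671/75, 226/25)
3. B_x = 128/15  [line -78/5·x + 13/15·y + 1976/15 = 0 ∩ |BC|² = 5249/45]
4. B_y = 8/5  [line -78/5·x + 13/15·y + 1976/15 = 0 ∩ |BC|² = 5249/45]
   → B = (128/15, 8/5)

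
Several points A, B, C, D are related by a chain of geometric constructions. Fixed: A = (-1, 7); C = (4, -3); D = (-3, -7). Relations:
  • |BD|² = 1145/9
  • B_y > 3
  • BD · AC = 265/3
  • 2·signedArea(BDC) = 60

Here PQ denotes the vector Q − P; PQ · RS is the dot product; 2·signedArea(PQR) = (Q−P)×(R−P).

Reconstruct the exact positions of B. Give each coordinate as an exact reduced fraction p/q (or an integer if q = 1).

B = (2/3, 11/3)

1. B_x = 2/3  [BD · AC = 265/3 ∩ 2·signedArea(BDC) = 60]
2. B_y = 11/3  [BD · AC = 265/3 ∩ 2·signedArea(BDC) = 60]
   → B = (2/3, 11/3)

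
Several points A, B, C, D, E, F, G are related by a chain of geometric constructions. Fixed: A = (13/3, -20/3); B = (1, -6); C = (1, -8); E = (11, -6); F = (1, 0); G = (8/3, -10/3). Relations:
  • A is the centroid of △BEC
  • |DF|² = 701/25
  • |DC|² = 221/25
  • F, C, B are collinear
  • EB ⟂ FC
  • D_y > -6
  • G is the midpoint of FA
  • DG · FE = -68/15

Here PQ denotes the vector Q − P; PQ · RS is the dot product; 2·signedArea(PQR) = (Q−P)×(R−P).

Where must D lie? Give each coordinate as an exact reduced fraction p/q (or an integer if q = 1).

D = (2, -26/5)

1. D_x = 2  [line -10·x + 6·y + 256/5 = 0 ∩ |DC|² = 221/25]
2. D_y = -26/5  [line -10·x + 6·y + 256/5 = 0 ∩ |DC|² = 221/25]
   → D = (2, -26/5)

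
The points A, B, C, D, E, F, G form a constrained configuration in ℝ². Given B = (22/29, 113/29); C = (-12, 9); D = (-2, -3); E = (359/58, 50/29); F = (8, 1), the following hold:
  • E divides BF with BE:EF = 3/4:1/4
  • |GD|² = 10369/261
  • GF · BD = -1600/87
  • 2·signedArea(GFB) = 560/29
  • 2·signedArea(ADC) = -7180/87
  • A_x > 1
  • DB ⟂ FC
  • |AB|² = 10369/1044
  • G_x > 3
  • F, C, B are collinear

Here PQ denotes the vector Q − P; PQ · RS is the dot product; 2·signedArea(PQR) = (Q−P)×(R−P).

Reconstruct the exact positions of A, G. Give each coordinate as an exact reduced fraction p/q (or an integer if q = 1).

A = (287/174, 76/87)
G = (301/87, 13/87)

1. A_x = 287/174  [line -12·x + -10·y + 2482/87 = 0 ∩ |AB|² = 10369/1044]
2. A_y = 76/87  [line -12·x + -10·y + 2482/87 = 0 ∩ |AB|² = 10369/1044]
   → A = (287/174, 76/87)
3. G_x = 301/87  [line -84/29·x + -210/29·y + 322/29 = 0 ∩ |GD|² = 10369/261]
4. G_y = 13/87  [line -84/29·x + -210/29·y + 322/29 = 0 ∩ |GD|² = 10369/261]
   → G = (301/87, 13/87)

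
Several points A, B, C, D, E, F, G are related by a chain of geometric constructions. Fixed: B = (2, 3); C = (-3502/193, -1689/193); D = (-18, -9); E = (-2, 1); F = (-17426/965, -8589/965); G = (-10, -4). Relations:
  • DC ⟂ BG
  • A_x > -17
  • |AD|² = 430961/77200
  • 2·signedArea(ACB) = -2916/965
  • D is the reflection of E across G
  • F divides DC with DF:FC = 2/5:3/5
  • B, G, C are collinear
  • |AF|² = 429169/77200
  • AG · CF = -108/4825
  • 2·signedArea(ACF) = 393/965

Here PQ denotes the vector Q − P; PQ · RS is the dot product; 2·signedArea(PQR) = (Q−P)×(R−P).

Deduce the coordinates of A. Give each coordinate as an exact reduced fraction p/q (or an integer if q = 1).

1. A_x = -15482/965  [2·signedArea(ACF) = 393/965 ∩ AG · CF = -108/4825]
2. A_y = -29627/3860  [2·signedArea(ACF) = 393/965 ∩ AG · CF = -108/4825]
   → A = (-15482/965, -29627/3860)

A = (-15482/965, -29627/3860)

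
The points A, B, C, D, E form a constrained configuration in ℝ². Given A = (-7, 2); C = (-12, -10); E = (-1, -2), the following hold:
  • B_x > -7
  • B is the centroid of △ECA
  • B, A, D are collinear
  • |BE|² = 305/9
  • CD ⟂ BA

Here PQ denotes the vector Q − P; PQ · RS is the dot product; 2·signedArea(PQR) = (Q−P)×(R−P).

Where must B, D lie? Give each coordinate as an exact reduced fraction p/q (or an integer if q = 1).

1. B_x = -20/3  [B is the centroid of △ECA]
2. B_y = -10/3  [B is the centroid of △ECA]
   → B = (-20/3, -10/3)
3. D_x = -1612/257  [B, A, D are collinear ∩ CD ⟂ BA]
4. D_y = -2478/257  [B, A, D are collinear ∩ CD ⟂ BA]
   → D = (-1612/257, -2478/257)

B = (-20/3, -10/3)
D = (-1612/257, -2478/257)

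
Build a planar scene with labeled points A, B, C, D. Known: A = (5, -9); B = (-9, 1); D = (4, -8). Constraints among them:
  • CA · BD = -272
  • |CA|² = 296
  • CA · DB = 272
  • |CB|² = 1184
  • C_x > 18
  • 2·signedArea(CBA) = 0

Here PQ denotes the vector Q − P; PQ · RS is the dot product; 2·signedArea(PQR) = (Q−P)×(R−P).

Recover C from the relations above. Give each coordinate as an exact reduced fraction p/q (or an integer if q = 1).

C = (19, -19)

1. C_x = 19  [2·signedArea(CBA) = 0 ∩ CA · DB = 272]
2. C_y = -19  [2·signedArea(CBA) = 0 ∩ CA · DB = 272]
   → C = (19, -19)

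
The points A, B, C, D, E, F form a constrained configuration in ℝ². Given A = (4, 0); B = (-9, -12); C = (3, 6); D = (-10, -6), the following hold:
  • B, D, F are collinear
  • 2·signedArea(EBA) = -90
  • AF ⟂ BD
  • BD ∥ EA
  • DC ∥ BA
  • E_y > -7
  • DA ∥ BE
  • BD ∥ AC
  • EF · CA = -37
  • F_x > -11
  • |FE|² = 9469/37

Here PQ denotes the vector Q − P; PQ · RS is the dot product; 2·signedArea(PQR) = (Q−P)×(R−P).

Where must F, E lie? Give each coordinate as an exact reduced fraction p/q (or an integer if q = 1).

E = (5, -6)
F = (-392/37, -90/37)

1. F_x = -392/37  [B, D, F are collinear ∩ AF ⟂ BD]
2. F_y = -90/37  [B, D, F are collinear ∩ AF ⟂ BD]
   → F = (-392/37, -90/37)
3. E_x = 5  [BD ∥ EA ∩ DA ∥ BE]
4. E_y = -6  [BD ∥ EA ∩ DA ∥ BE]
   → E = (5, -6)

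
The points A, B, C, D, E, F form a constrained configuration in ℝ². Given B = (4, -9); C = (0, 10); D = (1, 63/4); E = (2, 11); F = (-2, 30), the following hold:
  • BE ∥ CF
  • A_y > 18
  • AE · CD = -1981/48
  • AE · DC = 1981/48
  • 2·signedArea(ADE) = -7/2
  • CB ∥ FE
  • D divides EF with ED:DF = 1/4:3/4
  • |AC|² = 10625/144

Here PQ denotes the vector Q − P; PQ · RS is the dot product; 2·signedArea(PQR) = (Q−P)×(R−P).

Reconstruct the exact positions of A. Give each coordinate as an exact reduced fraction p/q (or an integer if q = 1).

1. A_x = -1/3  [AE · CD = -1981/48 ∩ 2·signedArea(ADE) = -7/2]
2. A_y = 223/12  [AE · CD = -1981/48 ∩ 2·signedArea(ADE) = -7/2]
   → A = (-1/3, 223/12)

A = (-1/3, 223/12)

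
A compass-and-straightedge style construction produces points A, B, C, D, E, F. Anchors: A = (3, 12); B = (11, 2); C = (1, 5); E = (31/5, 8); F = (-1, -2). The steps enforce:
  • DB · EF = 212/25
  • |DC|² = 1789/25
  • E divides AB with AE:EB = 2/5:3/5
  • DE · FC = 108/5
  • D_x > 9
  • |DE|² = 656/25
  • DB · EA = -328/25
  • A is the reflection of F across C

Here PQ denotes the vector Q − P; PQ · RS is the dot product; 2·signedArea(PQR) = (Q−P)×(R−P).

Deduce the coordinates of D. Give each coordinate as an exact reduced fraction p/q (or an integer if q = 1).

1. D_x = 47/5  [DB · EF = 212/25 ∩ DB · EA = -328/25]
2. D_y = 4  [DB · EF = 212/25 ∩ DB · EA = -328/25]
   → D = (47/5, 4)

D = (47/5, 4)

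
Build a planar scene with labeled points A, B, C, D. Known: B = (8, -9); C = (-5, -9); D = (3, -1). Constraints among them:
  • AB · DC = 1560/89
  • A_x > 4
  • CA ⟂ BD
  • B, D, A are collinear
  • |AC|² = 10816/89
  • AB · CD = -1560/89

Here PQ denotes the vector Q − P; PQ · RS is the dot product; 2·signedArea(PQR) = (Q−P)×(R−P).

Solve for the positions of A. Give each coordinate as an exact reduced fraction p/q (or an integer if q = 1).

A = (387/89, -281/89)

1. A_x = 387/89  [B, D, A are collinear ∩ CA ⟂ BD]
2. A_y = -281/89  [B, D, A are collinear ∩ CA ⟂ BD]
   → A = (387/89, -281/89)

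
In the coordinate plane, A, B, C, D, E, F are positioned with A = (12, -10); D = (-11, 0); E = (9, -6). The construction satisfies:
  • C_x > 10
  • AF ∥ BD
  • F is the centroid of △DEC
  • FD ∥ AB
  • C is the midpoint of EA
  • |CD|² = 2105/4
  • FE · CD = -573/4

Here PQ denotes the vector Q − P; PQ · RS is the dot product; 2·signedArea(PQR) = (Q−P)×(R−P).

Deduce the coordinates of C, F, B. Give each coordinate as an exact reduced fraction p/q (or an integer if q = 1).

1. C_x = 21/2  [C is the midpoint of EA]
2. C_y = -8  [C is the midpoint of EA]
   → C = (21/2, -8)
3. F_x = 17/6  [F is the centroid of △DEC]
4. F_y = -14/3  [F is the centroid of △DEC]
   → F = (17/6, -14/3)
5. B_x = -11/6  [AF ∥ BD ∩ FD ∥ AB]
6. B_y = -16/3  [AF ∥ BD ∩ FD ∥ AB]
   → B = (-11/6, -16/3)

B = (-11/6, -16/3)
C = (21/2, -8)
F = (17/6, -14/3)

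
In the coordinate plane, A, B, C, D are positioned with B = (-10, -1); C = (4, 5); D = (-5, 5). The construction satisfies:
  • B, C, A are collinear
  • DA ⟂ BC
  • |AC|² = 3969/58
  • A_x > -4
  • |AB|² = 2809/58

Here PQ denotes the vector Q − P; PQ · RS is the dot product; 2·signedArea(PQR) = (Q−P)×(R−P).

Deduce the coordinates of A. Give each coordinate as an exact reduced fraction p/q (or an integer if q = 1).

1. A_x = -209/58  [B, C, A are collinear ∩ DA ⟂ BC]
2. A_y = 101/58  [B, C, A are collinear ∩ DA ⟂ BC]
   → A = (-209/58, 101/58)

A = (-209/58, 101/58)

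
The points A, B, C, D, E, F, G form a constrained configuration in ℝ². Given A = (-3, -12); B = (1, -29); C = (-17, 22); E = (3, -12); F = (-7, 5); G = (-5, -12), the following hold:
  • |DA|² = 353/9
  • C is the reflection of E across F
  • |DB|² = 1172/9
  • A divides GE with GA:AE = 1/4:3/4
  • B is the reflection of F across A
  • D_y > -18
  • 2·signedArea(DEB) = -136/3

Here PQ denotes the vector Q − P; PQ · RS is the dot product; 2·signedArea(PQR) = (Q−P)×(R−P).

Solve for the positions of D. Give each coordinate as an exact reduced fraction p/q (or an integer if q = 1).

1. D_x = -1/3  [line 17·x + -2·y + -89/3 = 0 ∩ |DB|² = 1172/9]
2. D_y = -53/3  [line 17·x + -2·y + -89/3 = 0 ∩ |DB|² = 1172/9]
   → D = (-1/3, -53/3)

D = (-1/3, -53/3)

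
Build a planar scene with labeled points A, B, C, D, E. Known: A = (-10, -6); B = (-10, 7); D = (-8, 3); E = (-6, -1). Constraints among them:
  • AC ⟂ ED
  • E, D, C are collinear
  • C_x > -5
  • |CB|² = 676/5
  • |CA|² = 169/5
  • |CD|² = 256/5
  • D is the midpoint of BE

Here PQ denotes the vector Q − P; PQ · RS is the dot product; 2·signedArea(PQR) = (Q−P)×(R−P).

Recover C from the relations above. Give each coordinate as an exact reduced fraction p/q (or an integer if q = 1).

1. C_x = -24/5  [E, D, C are collinear ∩ AC ⟂ ED]
2. C_y = -17/5  [E, D, C are collinear ∩ AC ⟂ ED]
   → C = (-24/5, -17/5)

C = (-24/5, -17/5)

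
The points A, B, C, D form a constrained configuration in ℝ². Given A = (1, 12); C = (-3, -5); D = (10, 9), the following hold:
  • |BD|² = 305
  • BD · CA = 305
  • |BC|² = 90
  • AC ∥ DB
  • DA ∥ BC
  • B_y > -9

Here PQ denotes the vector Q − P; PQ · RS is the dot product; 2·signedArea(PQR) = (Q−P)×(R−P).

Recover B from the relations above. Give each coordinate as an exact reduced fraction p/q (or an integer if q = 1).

B = (6, -8)

1. B_x = 6  [DA ∥ BC ∩ AC ∥ DB]
2. B_y = -8  [DA ∥ BC ∩ AC ∥ DB]
   → B = (6, -8)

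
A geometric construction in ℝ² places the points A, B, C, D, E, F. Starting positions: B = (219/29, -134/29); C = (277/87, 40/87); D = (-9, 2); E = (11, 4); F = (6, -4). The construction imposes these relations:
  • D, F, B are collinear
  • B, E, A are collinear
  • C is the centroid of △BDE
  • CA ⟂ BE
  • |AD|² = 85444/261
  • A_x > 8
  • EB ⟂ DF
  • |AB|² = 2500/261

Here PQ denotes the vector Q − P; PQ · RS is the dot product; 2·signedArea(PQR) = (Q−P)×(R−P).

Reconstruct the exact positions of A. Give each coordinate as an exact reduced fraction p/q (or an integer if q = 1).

1. A_x = 757/87  [B, E, A are collinear ∩ CA ⟂ BE]
2. A_y = -152/87  [B, E, A are collinear ∩ CA ⟂ BE]
   → A = (757/87, -152/87)

A = (757/87, -152/87)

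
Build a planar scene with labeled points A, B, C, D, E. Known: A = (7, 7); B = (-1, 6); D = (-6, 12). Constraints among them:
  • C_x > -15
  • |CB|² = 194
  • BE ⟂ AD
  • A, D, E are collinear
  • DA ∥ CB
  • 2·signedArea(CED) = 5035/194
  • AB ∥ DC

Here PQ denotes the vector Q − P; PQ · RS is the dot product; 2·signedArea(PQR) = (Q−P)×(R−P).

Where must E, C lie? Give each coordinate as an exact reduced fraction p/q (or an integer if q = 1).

1. E_x = 71/194  [A, D, E are collinear ∩ BE ⟂ AD]
2. E_y = 1853/194  [A, D, E are collinear ∩ BE ⟂ AD]
   → E = (71/194, 1853/194)
3. C_x = -14  [DA ∥ CB ∩ AB ∥ DC]
4. C_y = 11  [DA ∥ CB ∩ AB ∥ DC]
   → C = (-14, 11)

C = (-14, 11)
E = (71/194, 1853/194)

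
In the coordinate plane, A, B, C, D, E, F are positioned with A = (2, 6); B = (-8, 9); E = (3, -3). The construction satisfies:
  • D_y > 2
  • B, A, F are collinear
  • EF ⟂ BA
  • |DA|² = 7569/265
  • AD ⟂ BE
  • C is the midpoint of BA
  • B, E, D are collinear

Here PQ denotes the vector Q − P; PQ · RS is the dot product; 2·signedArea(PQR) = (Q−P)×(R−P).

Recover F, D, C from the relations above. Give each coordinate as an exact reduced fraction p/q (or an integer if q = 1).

1. F_x = 588/109  [B, A, F are collinear ∩ EF ⟂ BA]
2. F_y = 543/109  [B, A, F are collinear ∩ EF ⟂ BA]
   → F = (588/109, 543/109)
3. D_x = -514/265  [B, E, D are collinear ∩ AD ⟂ BE]
4. D_y = 633/265  [B, E, D are collinear ∩ AD ⟂ BE]
   → D = (-514/265, 633/265)
5. C_x = -3  [C is the midpoint of BA]
6. C_y = 15/2  [C is the midpoint of BA]
   → C = (-3, 15/2)

C = (-3, 15/2)
D = (-514/265, 633/265)
F = (588/109, 543/109)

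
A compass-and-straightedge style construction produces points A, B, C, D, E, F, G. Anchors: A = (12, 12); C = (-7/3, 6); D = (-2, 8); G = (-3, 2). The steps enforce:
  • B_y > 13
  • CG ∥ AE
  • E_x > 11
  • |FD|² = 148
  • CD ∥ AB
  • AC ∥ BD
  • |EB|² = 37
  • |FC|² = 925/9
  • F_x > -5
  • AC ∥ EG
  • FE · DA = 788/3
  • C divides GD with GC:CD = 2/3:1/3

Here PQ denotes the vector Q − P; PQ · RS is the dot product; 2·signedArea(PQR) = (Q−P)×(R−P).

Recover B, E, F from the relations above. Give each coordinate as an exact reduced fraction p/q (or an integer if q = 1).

1. B_x = 37/3  [AC ∥ BD ∩ CD ∥ AB]
2. B_y = 14  [AC ∥ BD ∩ CD ∥ AB]
   → B = (37/3, 14)
3. E_x = 34/3  [AC ∥ EG ∩ CG ∥ AE]
4. E_y = 8  [AC ∥ EG ∩ CG ∥ AE]
   → E = (34/3, 8)
5. F_x = -4  [line -14·x + -4·y + -72 = 0 ∩ |FC|² = 925/9]
6. F_y = -4  [line -14·x + -4·y + -72 = 0 ∩ |FC|² = 925/9]
   → F = (-4, -4)

B = (37/3, 14)
E = (34/3, 8)
F = (-4, -4)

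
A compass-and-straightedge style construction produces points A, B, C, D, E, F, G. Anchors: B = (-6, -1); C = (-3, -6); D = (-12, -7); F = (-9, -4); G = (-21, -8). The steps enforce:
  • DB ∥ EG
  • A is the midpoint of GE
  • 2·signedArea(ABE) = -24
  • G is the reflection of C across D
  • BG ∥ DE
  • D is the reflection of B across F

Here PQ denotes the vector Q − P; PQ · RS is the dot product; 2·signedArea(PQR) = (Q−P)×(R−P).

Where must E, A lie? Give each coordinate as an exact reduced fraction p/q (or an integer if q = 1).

1. E_x = -27  [DB ∥ EG ∩ BG ∥ DE]
2. E_y = -14  [DB ∥ EG ∩ BG ∥ DE]
   → E = (-27, -14)
3. A_x = -24  [A is the midpoint of GE]
4. A_y = -11  [A is the midpoint of GE]
   → A = (-24, -11)

A = (-24, -11)
E = (-27, -14)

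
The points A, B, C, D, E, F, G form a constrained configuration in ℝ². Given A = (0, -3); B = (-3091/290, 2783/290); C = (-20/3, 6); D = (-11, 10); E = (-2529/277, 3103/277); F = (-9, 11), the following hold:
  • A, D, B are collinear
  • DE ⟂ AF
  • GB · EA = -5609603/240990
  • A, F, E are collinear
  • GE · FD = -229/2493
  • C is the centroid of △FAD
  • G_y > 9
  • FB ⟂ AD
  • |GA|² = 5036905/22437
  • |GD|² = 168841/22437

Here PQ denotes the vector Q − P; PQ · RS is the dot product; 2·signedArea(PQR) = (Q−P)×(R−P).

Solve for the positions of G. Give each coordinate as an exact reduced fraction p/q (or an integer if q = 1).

1. G_x = -20714/2493  [GB · EA = -5609603/240990 ∩ GE · FD = -229/2493]
2. G_y = 7868/831  [GB · EA = -5609603/240990 ∩ GE · FD = -229/2493]
   → G = (-20714/2493, 7868/831)

G = (-20714/2493, 7868/831)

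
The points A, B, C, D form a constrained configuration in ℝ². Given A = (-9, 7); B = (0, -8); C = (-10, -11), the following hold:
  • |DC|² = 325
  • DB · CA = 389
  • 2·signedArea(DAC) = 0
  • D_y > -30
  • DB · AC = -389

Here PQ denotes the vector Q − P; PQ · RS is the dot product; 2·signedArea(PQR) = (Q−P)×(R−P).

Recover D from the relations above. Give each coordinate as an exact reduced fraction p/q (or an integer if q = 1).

D = (-11, -29)

1. D_x = -11  [2·signedArea(DAC) = 0 ∩ DB · AC = -389]
2. D_y = -29  [2·signedArea(DAC) = 0 ∩ DB · AC = -389]
   → D = (-11, -29)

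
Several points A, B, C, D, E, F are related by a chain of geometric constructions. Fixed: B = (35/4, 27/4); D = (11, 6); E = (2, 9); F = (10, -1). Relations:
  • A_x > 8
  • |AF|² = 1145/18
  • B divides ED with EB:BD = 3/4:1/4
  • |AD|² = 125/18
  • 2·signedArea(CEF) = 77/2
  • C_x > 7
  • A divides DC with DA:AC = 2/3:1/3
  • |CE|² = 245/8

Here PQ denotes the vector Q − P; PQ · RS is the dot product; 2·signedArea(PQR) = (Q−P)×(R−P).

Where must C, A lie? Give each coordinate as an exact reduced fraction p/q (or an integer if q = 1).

A = (17/2, 41/6)
C = (29/4, 29/4)

1. C_x = 29/4  [line 10·x + 8·y + -261/2 = 0 ∩ |CE|² = 245/8]
2. C_y = 29/4  [line 10·x + 8·y + -261/2 = 0 ∩ |CE|² = 245/8]
   → C = (29/4, 29/4)
3. A_x = 17/2  [A divides DC with DA:AC = 2/3:1/3]
4. A_y = 41/6  [A divides DC with DA:AC = 2/3:1/3]
   → A = (17/2, 41/6)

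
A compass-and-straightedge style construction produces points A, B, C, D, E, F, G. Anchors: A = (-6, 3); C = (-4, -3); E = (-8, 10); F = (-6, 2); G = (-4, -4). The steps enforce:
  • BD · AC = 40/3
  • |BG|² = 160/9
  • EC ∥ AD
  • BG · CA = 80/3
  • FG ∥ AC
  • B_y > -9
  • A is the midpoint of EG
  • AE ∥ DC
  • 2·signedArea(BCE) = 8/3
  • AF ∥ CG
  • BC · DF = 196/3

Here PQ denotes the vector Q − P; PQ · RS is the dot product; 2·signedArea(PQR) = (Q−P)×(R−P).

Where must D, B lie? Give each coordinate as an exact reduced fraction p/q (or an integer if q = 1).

B = (-8/3, -8)
D = (-2, -10)

1. D_x = -2  [AE ∥ DC ∩ EC ∥ AD]
2. D_y = -10  [AE ∥ DC ∩ EC ∥ AD]
   → D = (-2, -10)
3. B_x = -8/3  [BC · DF = 196/3 ∩ 2·signedArea(BCE) = 8/3]
4. B_y = -8  [BC · DF = 196/3 ∩ 2·signedArea(BCE) = 8/3]
   → B = (-8/3, -8)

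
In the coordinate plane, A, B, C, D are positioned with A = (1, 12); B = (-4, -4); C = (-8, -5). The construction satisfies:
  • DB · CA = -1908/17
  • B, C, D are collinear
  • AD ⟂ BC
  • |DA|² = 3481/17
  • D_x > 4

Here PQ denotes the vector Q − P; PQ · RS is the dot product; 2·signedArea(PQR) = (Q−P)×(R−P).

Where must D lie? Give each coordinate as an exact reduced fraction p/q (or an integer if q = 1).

1. D_x = 76/17  [B, C, D are collinear ∩ AD ⟂ BC]
2. D_y = -32/17  [B, C, D are collinear ∩ AD ⟂ BC]
   → D = (76/17, -32/17)

D = (76/17, -32/17)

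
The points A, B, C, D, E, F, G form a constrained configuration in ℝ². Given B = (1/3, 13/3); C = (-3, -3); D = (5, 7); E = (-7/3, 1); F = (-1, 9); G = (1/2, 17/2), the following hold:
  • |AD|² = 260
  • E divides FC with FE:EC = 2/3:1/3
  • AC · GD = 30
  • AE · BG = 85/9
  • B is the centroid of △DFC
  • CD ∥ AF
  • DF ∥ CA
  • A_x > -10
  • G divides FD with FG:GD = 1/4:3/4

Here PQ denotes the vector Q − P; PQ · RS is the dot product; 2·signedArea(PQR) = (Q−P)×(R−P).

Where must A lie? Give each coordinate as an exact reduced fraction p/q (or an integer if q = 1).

A = (-9, -1)

1. A_x = -9  [CD ∥ AF ∩ DF ∥ CA]
2. A_y = -1  [CD ∥ AF ∩ DF ∥ CA]
   → A = (-9, -1)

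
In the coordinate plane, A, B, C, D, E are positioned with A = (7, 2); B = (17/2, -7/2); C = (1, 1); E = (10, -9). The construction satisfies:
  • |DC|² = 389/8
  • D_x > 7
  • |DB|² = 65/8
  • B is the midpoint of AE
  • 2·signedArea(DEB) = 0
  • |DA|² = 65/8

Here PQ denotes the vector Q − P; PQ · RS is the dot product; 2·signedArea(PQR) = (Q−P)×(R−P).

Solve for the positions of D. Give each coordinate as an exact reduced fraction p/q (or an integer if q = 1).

D = (31/4, -3/4)

1. D_x = 31/4  [line -11/2·x + -3/2·y + 83/2 = 0 ∩ |DC|² = 389/8]
2. D_y = -3/4  [line -11/2·x + -3/2·y + 83/2 = 0 ∩ |DC|² = 389/8]
   → D = (31/4, -3/4)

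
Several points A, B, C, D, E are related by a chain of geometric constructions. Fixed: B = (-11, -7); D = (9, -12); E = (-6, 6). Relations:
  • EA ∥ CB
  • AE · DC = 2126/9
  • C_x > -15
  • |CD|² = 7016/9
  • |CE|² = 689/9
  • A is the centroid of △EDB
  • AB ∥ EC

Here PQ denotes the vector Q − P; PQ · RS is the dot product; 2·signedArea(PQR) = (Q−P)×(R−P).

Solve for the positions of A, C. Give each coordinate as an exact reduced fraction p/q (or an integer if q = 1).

A = (-8/3, -13/3)
C = (-43/3, 10/3)

1. A_x = -8/3  [A is the centroid of △EDB]
2. A_y = -13/3  [A is the centroid of △EDB]
   → A = (-8/3, -13/3)
3. C_x = -43/3  [EA ∥ CB ∩ AB ∥ EC]
4. C_y = 10/3  [EA ∥ CB ∩ AB ∥ EC]
   → C = (-43/3, 10/3)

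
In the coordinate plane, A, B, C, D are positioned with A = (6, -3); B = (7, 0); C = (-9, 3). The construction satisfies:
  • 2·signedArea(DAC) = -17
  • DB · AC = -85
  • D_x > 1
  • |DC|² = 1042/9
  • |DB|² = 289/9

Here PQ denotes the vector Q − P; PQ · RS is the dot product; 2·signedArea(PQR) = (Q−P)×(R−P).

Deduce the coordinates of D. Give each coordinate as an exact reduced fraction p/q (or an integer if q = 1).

D = (4/3, 0)

1. D_x = 4/3  [DB · AC = -85 ∩ 2·signedArea(DAC) = -17]
2. D_y = 0  [DB · AC = -85 ∩ 2·signedArea(DAC) = -17]
   → D = (4/3, 0)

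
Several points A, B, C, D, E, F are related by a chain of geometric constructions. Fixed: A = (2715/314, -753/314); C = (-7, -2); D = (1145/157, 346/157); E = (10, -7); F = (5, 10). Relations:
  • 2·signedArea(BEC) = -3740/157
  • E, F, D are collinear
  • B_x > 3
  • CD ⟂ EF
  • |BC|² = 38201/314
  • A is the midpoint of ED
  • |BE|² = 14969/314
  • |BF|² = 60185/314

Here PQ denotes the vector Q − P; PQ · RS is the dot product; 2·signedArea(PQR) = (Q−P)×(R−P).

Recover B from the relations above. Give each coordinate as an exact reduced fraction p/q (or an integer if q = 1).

1. B_x = 1219/314  [line -5·x + -17·y + -7093/157 = 0 ∩ |BC|² = 38201/314]
2. B_y = -1193/314  [line -5·x + -17·y + -7093/157 = 0 ∩ |BC|² = 38201/314]
   → B = (1219/314, -1193/314)

B = (1219/314, -1193/314)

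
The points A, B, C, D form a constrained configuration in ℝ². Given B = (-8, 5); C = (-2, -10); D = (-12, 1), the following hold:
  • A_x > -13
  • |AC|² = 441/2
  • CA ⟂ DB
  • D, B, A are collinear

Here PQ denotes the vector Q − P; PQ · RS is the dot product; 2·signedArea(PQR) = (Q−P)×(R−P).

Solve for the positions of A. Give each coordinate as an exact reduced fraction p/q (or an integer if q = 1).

1. A_x = -25/2  [D, B, A are collinear ∩ CA ⟂ DB]
2. A_y = 1/2  [D, B, A are collinear ∩ CA ⟂ DB]
   → A = (-25/2, 1/2)

A = (-25/2, 1/2)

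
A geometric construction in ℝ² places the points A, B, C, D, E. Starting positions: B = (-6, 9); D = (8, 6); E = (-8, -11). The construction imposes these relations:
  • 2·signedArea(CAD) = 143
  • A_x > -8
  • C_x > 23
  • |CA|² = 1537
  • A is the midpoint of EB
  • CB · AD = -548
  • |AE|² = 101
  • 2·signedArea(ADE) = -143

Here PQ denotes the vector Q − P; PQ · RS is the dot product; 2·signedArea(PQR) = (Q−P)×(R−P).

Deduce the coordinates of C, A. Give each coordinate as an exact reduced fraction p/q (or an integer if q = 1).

1. A_x = -7  [A is the midpoint of EB]
2. A_y = -1  [A is the midpoint of EB]
   → A = (-7, -1)
3. C_x = 24  [CB · AD = -548 ∩ 2·signedArea(CAD) = 143]
4. C_y = 23  [CB · AD = -548 ∩ 2·signedArea(CAD) = 143]
   → C = (24, 23)

A = (-7, -1)
C = (24, 23)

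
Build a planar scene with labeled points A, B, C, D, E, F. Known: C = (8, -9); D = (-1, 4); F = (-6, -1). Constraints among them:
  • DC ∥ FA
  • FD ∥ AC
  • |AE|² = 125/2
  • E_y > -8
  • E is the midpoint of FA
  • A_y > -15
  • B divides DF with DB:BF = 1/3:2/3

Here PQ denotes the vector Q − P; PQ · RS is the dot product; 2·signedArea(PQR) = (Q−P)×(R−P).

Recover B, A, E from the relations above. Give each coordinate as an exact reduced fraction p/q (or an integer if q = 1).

1. B_x = -8/3  [B divides DF with DB:BF = 1/3:2/3]
2. B_y = 7/3  [B divides DF with DB:BF = 1/3:2/3]
   → B = (-8/3, 7/3)
3. A_x = 3  [FD ∥ AC ∩ DC ∥ FA]
4. A_y = -14  [FD ∥ AC ∩ DC ∥ FA]
   → A = (3, -14)
5. E_x = -3/2  [E is the midpoint of FA]
6. E_y = -15/2  [E is the midpoint of FA]
   → E = (-3/2, -15/2)

A = (3, -14)
B = (-8/3, 7/3)
E = (-3/2, -15/2)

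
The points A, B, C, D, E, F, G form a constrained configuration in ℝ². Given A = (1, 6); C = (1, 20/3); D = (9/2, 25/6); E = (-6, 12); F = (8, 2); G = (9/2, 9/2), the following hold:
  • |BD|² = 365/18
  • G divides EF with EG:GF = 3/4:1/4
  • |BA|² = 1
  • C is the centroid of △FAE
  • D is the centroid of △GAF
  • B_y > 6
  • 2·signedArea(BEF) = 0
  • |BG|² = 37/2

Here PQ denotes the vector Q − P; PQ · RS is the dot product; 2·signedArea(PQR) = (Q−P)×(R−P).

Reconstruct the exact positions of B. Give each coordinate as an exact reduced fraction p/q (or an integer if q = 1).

B = (1, 7)

1. B_x = 1  [line 10·x + 14·y + -108 = 0 ∩ |BG|² = 37/2]
2. B_y = 7  [line 10·x + 14·y + -108 = 0 ∩ |BG|² = 37/2]
   → B = (1, 7)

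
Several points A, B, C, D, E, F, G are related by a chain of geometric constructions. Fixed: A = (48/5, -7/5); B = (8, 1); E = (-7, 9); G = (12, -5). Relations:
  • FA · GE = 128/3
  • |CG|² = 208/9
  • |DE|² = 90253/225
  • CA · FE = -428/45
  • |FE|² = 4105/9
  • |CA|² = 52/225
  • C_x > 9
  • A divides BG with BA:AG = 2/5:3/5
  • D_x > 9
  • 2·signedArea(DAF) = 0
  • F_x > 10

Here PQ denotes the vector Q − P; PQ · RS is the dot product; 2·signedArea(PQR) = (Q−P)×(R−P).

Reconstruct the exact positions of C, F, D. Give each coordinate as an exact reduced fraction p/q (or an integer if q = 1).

C = (28/3, -1)
D = (148/15, -9/5)
F = (32/3, -3)

1. F_x = 32/3  [line 19·x + -14·y + -734/3 = 0 ∩ |FE|² = 4105/9]
2. F_y = -3  [line 19·x + -14·y + -734/3 = 0 ∩ |FE|² = 4105/9]
   → F = (32/3, -3)
3. D_x = 148/15  [line 8/5·x + 16/15·y + -208/15 = 0 ∩ |DE|² = 90253/225]
4. D_y = -9/5  [line 8/5·x + 16/15·y + -208/15 = 0 ∩ |DE|² = 90253/225]
   → D = (148/15, -9/5)
5. C_x = 28/3  [line 53/3·x + -12·y + -1592/9 = 0 ∩ |CG|² = 208/9]
6. C_y = -1  [line 53/3·x + -12·y + -1592/9 = 0 ∩ |CG|² = 208/9]
   → C = (28/3, -1)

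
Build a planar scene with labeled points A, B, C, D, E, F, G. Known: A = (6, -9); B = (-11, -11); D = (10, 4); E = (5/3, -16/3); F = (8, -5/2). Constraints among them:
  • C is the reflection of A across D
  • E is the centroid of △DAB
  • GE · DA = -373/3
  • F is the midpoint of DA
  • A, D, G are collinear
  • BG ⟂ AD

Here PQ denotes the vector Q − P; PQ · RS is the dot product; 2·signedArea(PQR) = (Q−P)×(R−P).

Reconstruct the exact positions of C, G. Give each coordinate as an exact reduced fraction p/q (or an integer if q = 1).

C = (14, 17)
G = (734/185, -2887/185)

1. C_x = 14  [C is the reflection of A across D]
2. C_y = 17  [C is the reflection of A across D]
   → C = (14, 17)
3. G_x = 734/185  [A, D, G are collinear ∩ BG ⟂ AD]
4. G_y = -2887/185  [A, D, G are collinear ∩ BG ⟂ AD]
   → G = (734/185, -2887/185)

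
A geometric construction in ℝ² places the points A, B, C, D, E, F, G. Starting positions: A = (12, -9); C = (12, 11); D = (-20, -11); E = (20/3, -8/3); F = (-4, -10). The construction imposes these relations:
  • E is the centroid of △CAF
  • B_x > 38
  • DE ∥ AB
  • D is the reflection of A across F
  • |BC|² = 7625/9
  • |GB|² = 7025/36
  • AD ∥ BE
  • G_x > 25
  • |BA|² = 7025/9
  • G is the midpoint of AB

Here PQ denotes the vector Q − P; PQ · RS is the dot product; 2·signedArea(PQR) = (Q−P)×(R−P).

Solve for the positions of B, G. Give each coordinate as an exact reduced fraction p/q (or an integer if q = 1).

1. B_x = 116/3  [AD ∥ BE ∩ DE ∥ AB]
2. B_y = -2/3  [AD ∥ BE ∩ DE ∥ AB]
   → B = (116/3, -2/3)
3. G_x = 76/3  [G is the midpoint of AB]
4. G_y = -29/6  [G is the midpoint of AB]
   → G = (76/3, -29/6)

B = (116/3, -2/3)
G = (76/3, -29/6)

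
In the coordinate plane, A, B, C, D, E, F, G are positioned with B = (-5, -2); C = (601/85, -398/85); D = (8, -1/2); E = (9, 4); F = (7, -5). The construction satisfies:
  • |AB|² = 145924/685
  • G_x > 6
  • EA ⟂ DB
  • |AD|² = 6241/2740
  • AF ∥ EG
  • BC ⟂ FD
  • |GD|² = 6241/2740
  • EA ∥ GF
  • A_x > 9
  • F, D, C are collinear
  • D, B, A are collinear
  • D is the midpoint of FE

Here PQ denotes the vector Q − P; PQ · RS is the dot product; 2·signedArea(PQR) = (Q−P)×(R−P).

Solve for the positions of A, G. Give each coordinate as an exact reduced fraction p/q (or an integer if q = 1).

A = (6507/685, -224/685)
G = (4453/685, -461/685)

1. A_x = 6507/685  [D, B, A are collinear ∩ EA ⟂ DB]
2. A_y = -224/685  [D, B, A are collinear ∩ EA ⟂ DB]
   → A = (6507/685, -224/685)
3. G_x = 4453/685  [EA ∥ GF ∩ AF ∥ EG]
4. G_y = -461/685  [EA ∥ GF ∩ AF ∥ EG]
   → G = (4453/685, -461/685)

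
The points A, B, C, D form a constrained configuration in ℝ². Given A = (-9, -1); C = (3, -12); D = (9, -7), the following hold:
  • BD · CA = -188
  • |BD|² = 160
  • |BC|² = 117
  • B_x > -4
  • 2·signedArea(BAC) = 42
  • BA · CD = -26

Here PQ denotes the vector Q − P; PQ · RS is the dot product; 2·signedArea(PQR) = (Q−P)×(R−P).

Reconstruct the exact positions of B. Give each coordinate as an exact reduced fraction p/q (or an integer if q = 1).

B = (-3, -3)

1. B_x = -3  [BA · CD = -26 ∩ BD · CA = -188]
2. B_y = -3  [BA · CD = -26 ∩ BD · CA = -188]
   → B = (-3, -3)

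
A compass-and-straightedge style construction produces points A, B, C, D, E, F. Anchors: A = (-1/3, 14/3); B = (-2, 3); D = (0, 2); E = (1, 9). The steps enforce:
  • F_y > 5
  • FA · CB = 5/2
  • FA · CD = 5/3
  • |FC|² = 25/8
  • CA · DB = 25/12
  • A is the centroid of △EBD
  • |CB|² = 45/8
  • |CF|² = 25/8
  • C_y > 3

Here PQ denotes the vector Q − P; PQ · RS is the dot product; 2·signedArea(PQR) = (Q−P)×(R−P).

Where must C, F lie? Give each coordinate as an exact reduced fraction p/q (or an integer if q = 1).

C = (1/4, 15/4)
F = (1/2, 11/2)

1. C_x = 1/4  [line 2·x + -1·y + 13/4 = 0 ∩ |CB|² = 45/8]
2. C_y = 15/4  [line 2·x + -1·y + 13/4 = 0 ∩ |CB|² = 45/8]
   → C = (1/4, 15/4)
3. F_x = 1/2  [FA · CB = 5/2 ∩ FA · CD = 5/3]
4. F_y = 11/2  [FA · CB = 5/2 ∩ FA · CD = 5/3]
   → F = (1/2, 11/2)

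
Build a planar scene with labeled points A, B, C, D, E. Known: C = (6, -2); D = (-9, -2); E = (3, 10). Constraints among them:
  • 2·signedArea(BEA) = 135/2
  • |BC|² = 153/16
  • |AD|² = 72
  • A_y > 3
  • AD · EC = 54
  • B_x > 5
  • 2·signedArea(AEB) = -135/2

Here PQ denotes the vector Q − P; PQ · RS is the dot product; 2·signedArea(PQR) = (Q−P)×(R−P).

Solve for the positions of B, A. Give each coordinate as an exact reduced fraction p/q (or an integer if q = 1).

1. A_x = -3  [line -3·x + 12·y + -57 = 0 ∩ |AD|² = 72]
2. A_y = 4  [line -3·x + 12·y + -57 = 0 ∩ |AD|² = 72]
   → A = (-3, 4)
3. B_x = 21/4  [line 6·x + -6·y + -51/2 = 0 ∩ |BC|² = 153/16]
4. B_y = 1  [line 6·x + -6·y + -51/2 = 0 ∩ |BC|² = 153/16]
   → B = (21/4, 1)

A = (-3, 4)
B = (21/4, 1)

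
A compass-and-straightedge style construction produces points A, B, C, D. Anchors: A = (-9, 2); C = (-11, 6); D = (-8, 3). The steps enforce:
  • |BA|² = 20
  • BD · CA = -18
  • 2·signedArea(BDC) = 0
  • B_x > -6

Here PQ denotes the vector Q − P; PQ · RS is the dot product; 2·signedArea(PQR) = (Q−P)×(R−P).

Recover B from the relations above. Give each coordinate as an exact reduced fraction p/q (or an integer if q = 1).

B = (-5, 0)

1. B_x = -5  [2·signedArea(BDC) = 0 ∩ BD · CA = -18]
2. B_y = 0  [2·signedArea(BDC) = 0 ∩ BD · CA = -18]
   → B = (-5, 0)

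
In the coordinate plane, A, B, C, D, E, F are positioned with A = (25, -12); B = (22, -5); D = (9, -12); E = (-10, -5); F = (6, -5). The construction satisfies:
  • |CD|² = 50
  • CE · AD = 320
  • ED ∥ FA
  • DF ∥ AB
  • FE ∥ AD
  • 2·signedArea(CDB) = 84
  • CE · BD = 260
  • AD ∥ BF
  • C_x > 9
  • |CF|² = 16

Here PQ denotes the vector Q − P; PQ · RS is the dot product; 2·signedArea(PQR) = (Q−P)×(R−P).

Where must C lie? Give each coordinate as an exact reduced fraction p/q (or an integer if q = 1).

C = (10, -5)

1. C_x = 10  [CE · BD = 260 ∩ 2·signedArea(CDB) = 84]
2. C_y = -5  [CE · BD = 260 ∩ 2·signedArea(CDB) = 84]
   → C = (10, -5)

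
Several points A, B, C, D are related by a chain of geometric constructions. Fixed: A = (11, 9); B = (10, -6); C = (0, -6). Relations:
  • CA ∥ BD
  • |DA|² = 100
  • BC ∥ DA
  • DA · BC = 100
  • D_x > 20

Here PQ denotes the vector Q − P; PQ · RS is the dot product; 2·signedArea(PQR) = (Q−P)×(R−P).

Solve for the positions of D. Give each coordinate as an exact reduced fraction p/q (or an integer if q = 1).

1. D_x = 21  [BC ∥ DA ∩ CA ∥ BD]
2. D_y = 9  [BC ∥ DA ∩ CA ∥ BD]
   → D = (21, 9)

D = (21, 9)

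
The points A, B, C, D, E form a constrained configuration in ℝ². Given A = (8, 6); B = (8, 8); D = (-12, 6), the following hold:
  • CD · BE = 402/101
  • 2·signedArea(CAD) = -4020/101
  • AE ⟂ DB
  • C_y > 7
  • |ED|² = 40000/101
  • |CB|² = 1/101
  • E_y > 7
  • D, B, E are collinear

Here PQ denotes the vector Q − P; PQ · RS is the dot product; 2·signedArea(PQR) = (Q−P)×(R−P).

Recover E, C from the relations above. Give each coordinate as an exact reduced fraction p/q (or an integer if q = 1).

C = (798/101, 807/101)
E = (788/101, 806/101)

1. E_x = 788/101  [D, B, E are collinear ∩ AE ⟂ DB]
2. E_y = 806/101  [D, B, E are collinear ∩ AE ⟂ DB]
   → E = (788/101, 806/101)
3. C_x = 798/101  [CD · BE = 402/101 ∩ 2·signedArea(CAD) = -4020/101]
4. C_y = 807/101  [CD · BE = 402/101 ∩ 2·signedArea(CAD) = -4020/101]
   → C = (798/101, 807/101)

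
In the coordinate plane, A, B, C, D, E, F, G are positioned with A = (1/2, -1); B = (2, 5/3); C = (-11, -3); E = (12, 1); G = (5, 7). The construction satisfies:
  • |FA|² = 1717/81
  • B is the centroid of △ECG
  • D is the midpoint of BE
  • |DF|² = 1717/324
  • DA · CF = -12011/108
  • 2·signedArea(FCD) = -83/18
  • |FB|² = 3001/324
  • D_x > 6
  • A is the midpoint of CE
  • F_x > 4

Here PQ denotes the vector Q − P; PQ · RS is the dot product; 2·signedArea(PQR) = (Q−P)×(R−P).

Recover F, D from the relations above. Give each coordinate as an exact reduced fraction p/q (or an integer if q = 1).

D = (7, 4/3)
F = (29/6, 5/9)

1. D_x = 7  [D is the midpoint of BE]
2. D_y = 4/3  [D is the midpoint of BE]
   → D = (7, 4/3)
3. F_x = 29/6  [2·signedArea(FCD) = -83/18 ∩ DA · CF = -12011/108]
4. F_y = 5/9  [2·signedArea(FCD) = -83/18 ∩ DA · CF = -12011/108]
   → F = (29/6, 5/9)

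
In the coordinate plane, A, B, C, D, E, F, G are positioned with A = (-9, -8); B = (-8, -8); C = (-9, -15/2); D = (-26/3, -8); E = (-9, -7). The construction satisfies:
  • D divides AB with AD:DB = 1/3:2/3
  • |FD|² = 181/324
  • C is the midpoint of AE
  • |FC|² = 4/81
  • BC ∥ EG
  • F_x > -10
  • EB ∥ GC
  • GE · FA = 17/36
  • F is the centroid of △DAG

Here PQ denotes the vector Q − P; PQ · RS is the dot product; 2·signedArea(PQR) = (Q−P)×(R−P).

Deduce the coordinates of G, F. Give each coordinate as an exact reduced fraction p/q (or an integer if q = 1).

F = (-83/9, -15/2)
G = (-10, -13/2)

1. G_x = -10  [EB ∥ GC ∩ BC ∥ EG]
2. G_y = -13/2  [EB ∥ GC ∩ BC ∥ EG]
   → G = (-10, -13/2)
3. F_x = -83/9  [F is the centroid of △DAG]
4. F_y = -15/2  [F is the centroid of △DAG]
   → F = (-83/9, -15/2)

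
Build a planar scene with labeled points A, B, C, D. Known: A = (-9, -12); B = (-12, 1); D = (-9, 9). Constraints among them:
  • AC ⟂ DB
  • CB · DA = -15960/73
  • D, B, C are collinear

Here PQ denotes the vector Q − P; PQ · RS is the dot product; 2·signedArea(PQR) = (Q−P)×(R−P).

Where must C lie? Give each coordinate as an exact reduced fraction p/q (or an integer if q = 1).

C = (-1161/73, -687/73)

1. C_x = -1161/73  [D, B, C are collinear ∩ AC ⟂ DB]
2. C_y = -687/73  [D, B, C are collinear ∩ AC ⟂ DB]
   → C = (-1161/73, -687/73)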